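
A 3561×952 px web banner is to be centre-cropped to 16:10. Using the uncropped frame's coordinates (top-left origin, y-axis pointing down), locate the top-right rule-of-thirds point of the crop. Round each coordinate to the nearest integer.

3561/952 > 16/10, so the 16:10 crop keeps the full height 952 and trims width to 952 × 16/10 = 1523.20 px.
Left offset = (3561 − 1523.20)/2 = 1018.90 px; top offset = 0.
Top-right is two-thirds across and one-third down within the crop:
x = 1018.90 + 2 × 1523.20/3 ≈ 2034; y = 0.00 + 1 × 952.00/3 ≈ 317.

(2034, 317)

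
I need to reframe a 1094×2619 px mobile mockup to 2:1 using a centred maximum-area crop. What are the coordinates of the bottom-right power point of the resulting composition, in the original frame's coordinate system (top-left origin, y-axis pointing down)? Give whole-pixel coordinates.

(729, 1401)

1094/2619 < 2/1, so the 2:1 crop keeps the full width 1094 and trims height to 1094 × 1/2 = 547.00 px.
Top offset = (2619 − 547.00)/2 = 1036.00 px; left offset = 0.
Bottom-right is two-thirds across and two-thirds down within the crop:
x = 0.00 + 2 × 1094.00/3 ≈ 729; y = 1036.00 + 2 × 547.00/3 ≈ 1401.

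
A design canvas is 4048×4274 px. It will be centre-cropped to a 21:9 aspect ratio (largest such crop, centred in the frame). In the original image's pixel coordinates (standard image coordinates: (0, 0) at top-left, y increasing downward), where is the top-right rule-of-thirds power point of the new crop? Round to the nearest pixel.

(2699, 1848)

4048/4274 < 21/9, so the 21:9 crop keeps the full width 4048 and trims height to 4048 × 9/21 = 1734.86 px.
Top offset = (4274 − 1734.86)/2 = 1269.57 px; left offset = 0.
Top-right is two-thirds across and one-third down within the crop:
x = 0.00 + 2 × 4048.00/3 ≈ 2699; y = 1269.57 + 1 × 1734.86/3 ≈ 1848.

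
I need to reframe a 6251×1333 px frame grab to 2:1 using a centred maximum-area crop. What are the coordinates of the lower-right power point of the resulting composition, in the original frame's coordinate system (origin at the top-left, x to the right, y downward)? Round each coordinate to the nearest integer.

(3570, 889)

6251/1333 > 2/1, so the 2:1 crop keeps the full height 1333 and trims width to 1333 × 2/1 = 2666.00 px.
Left offset = (6251 − 2666.00)/2 = 1792.50 px; top offset = 0.
Lower-right is two-thirds across and two-thirds down within the crop:
x = 1792.50 + 2 × 2666.00/3 ≈ 3570; y = 0.00 + 2 × 1333.00/3 ≈ 889.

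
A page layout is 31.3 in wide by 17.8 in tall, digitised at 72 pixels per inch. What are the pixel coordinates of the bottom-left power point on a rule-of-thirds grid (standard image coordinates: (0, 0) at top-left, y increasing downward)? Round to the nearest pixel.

(751, 854)

In pixels the canvas is 31.3 × 72 = 2253.6 wide and 17.8 × 72 = 1281.6 tall.
The bottom-left point is one-third across and two-thirds down:
x = 1 × 2253.6/3 ≈ 751; y = 2 × 1281.6/3 ≈ 854.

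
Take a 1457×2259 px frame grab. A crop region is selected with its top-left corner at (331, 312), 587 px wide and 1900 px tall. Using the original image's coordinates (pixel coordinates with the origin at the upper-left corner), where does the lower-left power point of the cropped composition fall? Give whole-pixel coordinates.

x = 527 px, y = 1579 px

One third of the crop width 587 is 195.67 px.
One third of the crop height 1900 is 633.33 px.
The lower-left point is one-third across and two-thirds down within the crop:
x = 331 + 1 × 195.67 ≈ 527; y = 312 + 2 × 633.33 ≈ 1579.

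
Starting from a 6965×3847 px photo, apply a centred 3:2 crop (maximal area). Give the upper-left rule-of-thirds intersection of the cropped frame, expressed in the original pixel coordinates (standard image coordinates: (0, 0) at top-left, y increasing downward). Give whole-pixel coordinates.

6965/3847 > 3/2, so the 3:2 crop keeps the full height 3847 and trims width to 3847 × 3/2 = 5770.50 px.
Left offset = (6965 − 5770.50)/2 = 597.25 px; top offset = 0.
Upper-left is one-third across and one-third down within the crop:
x = 597.25 + 1 × 5770.50/3 ≈ 2521; y = 0.00 + 1 × 3847.00/3 ≈ 1282.

(2521, 1282)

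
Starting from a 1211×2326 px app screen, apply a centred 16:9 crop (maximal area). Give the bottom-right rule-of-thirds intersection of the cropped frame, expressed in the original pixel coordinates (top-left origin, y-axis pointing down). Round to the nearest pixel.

1211/2326 < 16/9, so the 16:9 crop keeps the full width 1211 and trims height to 1211 × 9/16 = 681.19 px.
Top offset = (2326 − 681.19)/2 = 822.41 px; left offset = 0.
Bottom-right is two-thirds across and two-thirds down within the crop:
x = 0.00 + 2 × 1211.00/3 ≈ 807; y = 822.41 + 2 × 681.19/3 ≈ 1277.

(807, 1277)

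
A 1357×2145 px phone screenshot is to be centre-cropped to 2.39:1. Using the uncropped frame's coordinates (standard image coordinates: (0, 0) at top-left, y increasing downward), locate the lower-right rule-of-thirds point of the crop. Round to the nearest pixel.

x = 905 px, y = 1167 px

1357/2145 < 2.39/1, so the 2.39:1 crop keeps the full width 1357 and trims height to 1357 × 1/2.39 = 567.78 px.
Top offset = (2145 − 567.78)/2 = 788.61 px; left offset = 0.
Lower-right is two-thirds across and two-thirds down within the crop:
x = 0.00 + 2 × 1357.00/3 ≈ 905; y = 788.61 + 2 × 567.78/3 ≈ 1167.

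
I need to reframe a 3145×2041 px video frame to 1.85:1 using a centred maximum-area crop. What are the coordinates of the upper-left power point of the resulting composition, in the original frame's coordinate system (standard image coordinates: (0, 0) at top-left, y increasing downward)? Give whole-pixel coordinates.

x = 1048 px, y = 737 px

3145/2041 < 1.85/1, so the 1.85:1 crop keeps the full width 3145 and trims height to 3145 × 1/1.85 = 1700.00 px.
Top offset = (2041 − 1700.00)/2 = 170.50 px; left offset = 0.
Upper-left is one-third across and one-third down within the crop:
x = 0.00 + 1 × 3145.00/3 ≈ 1048; y = 170.50 + 1 × 1700.00/3 ≈ 737.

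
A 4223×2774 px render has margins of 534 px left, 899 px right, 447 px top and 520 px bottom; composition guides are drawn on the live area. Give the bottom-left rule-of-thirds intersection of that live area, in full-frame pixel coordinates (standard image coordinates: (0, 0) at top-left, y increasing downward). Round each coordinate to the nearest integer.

x = 1464 px, y = 1652 px

Content width = 4223 − 534 − 899 = 2790 px; content height = 2774 − 447 − 520 = 1807 px.
Bottom-left is one-third across and two-thirds down within the live area.
x = 534 + 1 × 2790/3 = 534 + 930.00 ≈ 1464
y = 447 + 2 × 1807/3 = 447 + 1204.67 ≈ 1652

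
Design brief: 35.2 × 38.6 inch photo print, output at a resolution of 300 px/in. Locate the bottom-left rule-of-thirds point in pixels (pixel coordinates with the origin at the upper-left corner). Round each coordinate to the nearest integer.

x = 3520 px, y = 7720 px

In pixels the canvas is 35.2 × 300 = 10560 wide and 38.6 × 300 = 11580 tall.
The bottom-left point is one-third across and two-thirds down:
x = 1 × 10560/3 ≈ 3520; y = 2 × 11580/3 ≈ 7720.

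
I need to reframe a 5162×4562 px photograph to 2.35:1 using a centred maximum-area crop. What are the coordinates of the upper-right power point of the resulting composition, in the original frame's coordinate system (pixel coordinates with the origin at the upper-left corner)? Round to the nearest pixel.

5162/4562 < 2.35/1, so the 2.35:1 crop keeps the full width 5162 and trims height to 5162 × 1/2.35 = 2196.60 px.
Top offset = (4562 − 2196.60)/2 = 1182.70 px; left offset = 0.
Upper-right is two-thirds across and one-third down within the crop:
x = 0.00 + 2 × 5162.00/3 ≈ 3441; y = 1182.70 + 1 × 2196.60/3 ≈ 1915.

x = 3441 px, y = 1915 px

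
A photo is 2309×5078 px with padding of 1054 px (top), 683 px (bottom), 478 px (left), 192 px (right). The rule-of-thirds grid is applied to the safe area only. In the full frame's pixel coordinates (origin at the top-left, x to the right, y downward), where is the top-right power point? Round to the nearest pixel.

x = 1571 px, y = 2168 px

Content width = 2309 − 478 − 192 = 1639 px; content height = 5078 − 1054 − 683 = 3341 px.
Top-right is two-thirds across and one-third down within the safe area.
x = 478 + 2 × 1639/3 = 478 + 1092.67 ≈ 1571
y = 1054 + 1 × 3341/3 = 1054 + 1113.67 ≈ 2168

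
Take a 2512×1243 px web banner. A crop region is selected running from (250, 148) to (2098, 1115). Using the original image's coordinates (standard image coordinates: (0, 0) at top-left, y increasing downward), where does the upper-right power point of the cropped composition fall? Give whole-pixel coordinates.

Crop width = 2098 − 250 = 1848 px; one third is 616.00 px.
Crop height = 1115 − 148 = 967 px; one third is 322.33 px.
The upper-right point is two-thirds across and one-third down within the crop:
x = 250 + 2 × 616.00 ≈ 1482; y = 148 + 1 × 322.33 ≈ 470.

x = 1482 px, y = 470 px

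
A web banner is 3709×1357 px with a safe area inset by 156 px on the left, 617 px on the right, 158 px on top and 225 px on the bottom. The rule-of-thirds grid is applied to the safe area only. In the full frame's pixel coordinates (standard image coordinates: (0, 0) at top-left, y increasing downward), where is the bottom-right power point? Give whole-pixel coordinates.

(2113, 807)

Content width = 3709 − 156 − 617 = 2936 px; content height = 1357 − 158 − 225 = 974 px.
Bottom-right is two-thirds across and two-thirds down within the safe area.
x = 156 + 2 × 2936/3 = 156 + 1957.33 ≈ 2113
y = 158 + 2 × 974/3 = 158 + 649.33 ≈ 807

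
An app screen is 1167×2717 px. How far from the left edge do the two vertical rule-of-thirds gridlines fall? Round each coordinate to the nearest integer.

x = 389 px and x = 778 px

1167 / 3 = 389, so the vertical lines sit at one and two thirds of 1167.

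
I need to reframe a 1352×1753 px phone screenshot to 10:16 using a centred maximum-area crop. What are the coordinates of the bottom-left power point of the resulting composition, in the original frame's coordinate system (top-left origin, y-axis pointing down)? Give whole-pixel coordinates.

1352/1753 > 10/16, so the 10:16 crop keeps the full height 1753 and trims width to 1753 × 10/16 = 1095.62 px.
Left offset = (1352 − 1095.62)/2 = 128.19 px; top offset = 0.
Bottom-left is one-third across and two-thirds down within the crop:
x = 128.19 + 1 × 1095.62/3 ≈ 493; y = 0.00 + 2 × 1753.00/3 ≈ 1169.

x = 493 px, y = 1169 px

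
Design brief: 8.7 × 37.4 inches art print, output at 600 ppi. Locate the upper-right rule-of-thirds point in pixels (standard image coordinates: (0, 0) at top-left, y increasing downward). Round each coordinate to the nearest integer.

x = 3480 px, y = 7480 px

In pixels the canvas is 8.7 × 600 = 5220 wide and 37.4 × 600 = 22440 tall.
The upper-right point is two-thirds across and one-third down:
x = 2 × 5220/3 ≈ 3480; y = 1 × 22440/3 ≈ 7480.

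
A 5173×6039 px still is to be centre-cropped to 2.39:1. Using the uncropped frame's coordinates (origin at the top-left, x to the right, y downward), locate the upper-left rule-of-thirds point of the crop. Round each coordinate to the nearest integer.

x = 1724 px, y = 2659 px

5173/6039 < 2.39/1, so the 2.39:1 crop keeps the full width 5173 and trims height to 5173 × 1/2.39 = 2164.44 px.
Top offset = (6039 − 2164.44)/2 = 1937.28 px; left offset = 0.
Upper-left is one-third across and one-third down within the crop:
x = 0.00 + 1 × 5173.00/3 ≈ 1724; y = 1937.28 + 1 × 2164.44/3 ≈ 2659.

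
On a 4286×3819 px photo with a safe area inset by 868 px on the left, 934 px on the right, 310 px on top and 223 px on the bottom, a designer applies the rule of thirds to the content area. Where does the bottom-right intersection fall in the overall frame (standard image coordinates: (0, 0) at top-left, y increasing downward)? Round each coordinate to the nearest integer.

Content width = 4286 − 868 − 934 = 2484 px; content height = 3819 − 310 − 223 = 3286 px.
Bottom-right is two-thirds across and two-thirds down within the content area.
x = 868 + 2 × 2484/3 = 868 + 1656.00 ≈ 2524
y = 310 + 2 × 3286/3 = 310 + 2190.67 ≈ 2501

x = 2524 px, y = 2501 px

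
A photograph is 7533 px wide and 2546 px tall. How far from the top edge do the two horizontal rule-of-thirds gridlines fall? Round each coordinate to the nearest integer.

849 px and 1697 px

2546 / 3 = 848.67, so the horizontal lines sit at one and two thirds of 2546.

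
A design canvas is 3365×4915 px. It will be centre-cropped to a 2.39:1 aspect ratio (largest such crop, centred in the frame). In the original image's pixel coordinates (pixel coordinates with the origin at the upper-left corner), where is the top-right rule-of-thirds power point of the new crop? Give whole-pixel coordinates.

3365/4915 < 2.39/1, so the 2.39:1 crop keeps the full width 3365 and trims height to 3365 × 1/2.39 = 1407.95 px.
Top offset = (4915 − 1407.95)/2 = 1753.53 px; left offset = 0.
Top-right is two-thirds across and one-third down within the crop:
x = 0.00 + 2 × 3365.00/3 ≈ 2243; y = 1753.53 + 1 × 1407.95/3 ≈ 2223.

(2243, 2223)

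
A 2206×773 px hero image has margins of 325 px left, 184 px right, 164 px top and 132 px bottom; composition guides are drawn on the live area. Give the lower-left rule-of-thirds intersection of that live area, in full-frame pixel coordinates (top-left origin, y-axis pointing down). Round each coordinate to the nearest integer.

x = 891 px, y = 482 px

Content width = 2206 − 325 − 184 = 1697 px; content height = 773 − 164 − 132 = 477 px.
Lower-left is one-third across and two-thirds down within the live area.
x = 325 + 1 × 1697/3 = 325 + 565.67 ≈ 891
y = 164 + 2 × 477/3 = 164 + 318.00 ≈ 482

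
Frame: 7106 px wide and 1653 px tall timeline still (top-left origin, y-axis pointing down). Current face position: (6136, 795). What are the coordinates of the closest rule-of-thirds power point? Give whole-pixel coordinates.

Third lines: x ∈ {2369, 4737}, y ∈ {551, 1102}.
6136 is closer to x = 4737; 795 is closer to y = 551.
So the nearest intersection is the upper-right power point.

x = 4737 px, y = 551 px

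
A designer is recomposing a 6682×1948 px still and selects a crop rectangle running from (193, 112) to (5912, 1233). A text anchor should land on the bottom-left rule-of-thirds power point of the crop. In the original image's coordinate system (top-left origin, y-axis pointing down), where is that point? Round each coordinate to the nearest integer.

(2099, 859)

Crop width = 5912 − 193 = 5719 px; one third is 1906.33 px.
Crop height = 1233 − 112 = 1121 px; one third is 373.67 px.
The bottom-left point is one-third across and two-thirds down within the crop:
x = 193 + 1 × 1906.33 ≈ 2099; y = 112 + 2 × 373.67 ≈ 859.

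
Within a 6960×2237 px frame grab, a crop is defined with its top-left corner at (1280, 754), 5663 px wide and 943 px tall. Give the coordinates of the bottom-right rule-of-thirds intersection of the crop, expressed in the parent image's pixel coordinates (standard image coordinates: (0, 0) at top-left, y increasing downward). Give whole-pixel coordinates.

One third of the crop width 5663 is 1887.67 px.
One third of the crop height 943 is 314.33 px.
The bottom-right point is two-thirds across and two-thirds down within the crop:
x = 1280 + 2 × 1887.67 ≈ 5055; y = 754 + 2 × 314.33 ≈ 1383.

(5055, 1383)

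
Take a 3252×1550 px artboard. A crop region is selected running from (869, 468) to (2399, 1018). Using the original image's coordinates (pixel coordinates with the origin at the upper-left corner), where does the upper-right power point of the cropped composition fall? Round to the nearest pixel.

Crop width = 2399 − 869 = 1530 px; one third is 510.00 px.
Crop height = 1018 − 468 = 550 px; one third is 183.33 px.
The upper-right point is two-thirds across and one-third down within the crop:
x = 869 + 2 × 510.00 ≈ 1889; y = 468 + 1 × 183.33 ≈ 651.

x = 1889 px, y = 651 px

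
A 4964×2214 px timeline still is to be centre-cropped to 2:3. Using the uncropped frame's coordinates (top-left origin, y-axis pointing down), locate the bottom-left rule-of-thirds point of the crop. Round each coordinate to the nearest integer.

4964/2214 > 2/3, so the 2:3 crop keeps the full height 2214 and trims width to 2214 × 2/3 = 1476.00 px.
Left offset = (4964 − 1476.00)/2 = 1744.00 px; top offset = 0.
Bottom-left is one-third across and two-thirds down within the crop:
x = 1744.00 + 1 × 1476.00/3 ≈ 2236; y = 0.00 + 2 × 2214.00/3 ≈ 1476.

x = 2236 px, y = 1476 px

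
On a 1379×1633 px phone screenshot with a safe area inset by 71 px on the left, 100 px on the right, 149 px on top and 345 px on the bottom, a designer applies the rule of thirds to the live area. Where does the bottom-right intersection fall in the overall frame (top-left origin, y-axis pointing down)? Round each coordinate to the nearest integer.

x = 876 px, y = 908 px

Content width = 1379 − 71 − 100 = 1208 px; content height = 1633 − 149 − 345 = 1139 px.
Bottom-right is two-thirds across and two-thirds down within the live area.
x = 71 + 2 × 1208/3 = 71 + 805.33 ≈ 876
y = 149 + 2 × 1139/3 = 149 + 759.33 ≈ 908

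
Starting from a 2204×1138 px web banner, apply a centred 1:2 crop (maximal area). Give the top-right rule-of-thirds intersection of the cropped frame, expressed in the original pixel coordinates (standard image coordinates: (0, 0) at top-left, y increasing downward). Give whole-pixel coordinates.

x = 1197 px, y = 379 px

2204/1138 > 1/2, so the 1:2 crop keeps the full height 1138 and trims width to 1138 × 1/2 = 569.00 px.
Left offset = (2204 − 569.00)/2 = 817.50 px; top offset = 0.
Top-right is two-thirds across and one-third down within the crop:
x = 817.50 + 2 × 569.00/3 ≈ 1197; y = 0.00 + 1 × 1138.00/3 ≈ 379.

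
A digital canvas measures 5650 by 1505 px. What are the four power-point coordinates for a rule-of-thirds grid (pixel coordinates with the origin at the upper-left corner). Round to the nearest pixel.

One third of 5650 is 1883.33; one third of 1505 is 501.67.
Vertical third lines at x = 1883 and x = 3767; horizontal third lines at y = 502 and y = 1003.

(1883, 502), (3767, 502), (1883, 1003), (3767, 1003)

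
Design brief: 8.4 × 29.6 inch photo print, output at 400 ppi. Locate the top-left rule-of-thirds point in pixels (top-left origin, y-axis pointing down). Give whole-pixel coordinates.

(1120, 3947)

In pixels the canvas is 8.4 × 400 = 3360 wide and 29.6 × 400 = 11840 tall.
The top-left point is one-third across and one-third down:
x = 1 × 3360/3 ≈ 1120; y = 1 × 11840/3 ≈ 3947.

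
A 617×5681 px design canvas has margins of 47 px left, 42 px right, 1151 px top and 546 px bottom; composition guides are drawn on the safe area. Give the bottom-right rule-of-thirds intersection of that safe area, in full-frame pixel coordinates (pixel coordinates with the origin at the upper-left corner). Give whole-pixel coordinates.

(399, 3807)

Content width = 617 − 47 − 42 = 528 px; content height = 5681 − 1151 − 546 = 3984 px.
Bottom-right is two-thirds across and two-thirds down within the safe area.
x = 47 + 2 × 528/3 = 47 + 352.00 ≈ 399
y = 1151 + 2 × 3984/3 = 1151 + 2656.00 ≈ 3807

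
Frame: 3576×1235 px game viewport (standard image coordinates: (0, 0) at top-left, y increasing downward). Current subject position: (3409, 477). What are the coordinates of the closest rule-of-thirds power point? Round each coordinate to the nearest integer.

x = 2384 px, y = 412 px

Third lines: x ∈ {1192, 2384}, y ∈ {412, 823}.
3409 is closer to x = 2384; 477 is closer to y = 412.
So the nearest intersection is the upper-right power point.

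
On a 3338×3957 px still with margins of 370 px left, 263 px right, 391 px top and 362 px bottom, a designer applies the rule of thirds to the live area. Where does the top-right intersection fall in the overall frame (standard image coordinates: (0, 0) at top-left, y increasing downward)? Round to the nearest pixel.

(2173, 1459)

Content width = 3338 − 370 − 263 = 2705 px; content height = 3957 − 391 − 362 = 3204 px.
Top-right is two-thirds across and one-third down within the live area.
x = 370 + 2 × 2705/3 = 370 + 1803.33 ≈ 2173
y = 391 + 1 × 3204/3 = 391 + 1068.00 ≈ 1459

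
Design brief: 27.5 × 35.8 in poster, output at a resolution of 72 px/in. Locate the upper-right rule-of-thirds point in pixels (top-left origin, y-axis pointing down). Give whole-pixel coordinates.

In pixels the canvas is 27.5 × 72 = 1980 wide and 35.8 × 72 = 2577.6 tall.
The upper-right point is two-thirds across and one-third down:
x = 2 × 1980/3 ≈ 1320; y = 1 × 2577.6/3 ≈ 859.

(1320, 859)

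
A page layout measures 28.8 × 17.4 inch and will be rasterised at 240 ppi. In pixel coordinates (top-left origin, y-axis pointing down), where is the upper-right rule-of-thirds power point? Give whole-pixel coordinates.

x = 4608 px, y = 1392 px

In pixels the canvas is 28.8 × 240 = 6912 wide and 17.4 × 240 = 4176 tall.
The upper-right point is two-thirds across and one-third down:
x = 2 × 6912/3 ≈ 4608; y = 1 × 4176/3 ≈ 1392.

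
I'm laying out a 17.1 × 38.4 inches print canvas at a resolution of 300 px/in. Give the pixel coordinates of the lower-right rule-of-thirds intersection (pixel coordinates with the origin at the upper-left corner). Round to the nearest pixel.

In pixels the canvas is 17.1 × 300 = 5130 wide and 38.4 × 300 = 11520 tall.
The lower-right point is two-thirds across and two-thirds down:
x = 2 × 5130/3 ≈ 3420; y = 2 × 11520/3 ≈ 7680.

(3420, 7680)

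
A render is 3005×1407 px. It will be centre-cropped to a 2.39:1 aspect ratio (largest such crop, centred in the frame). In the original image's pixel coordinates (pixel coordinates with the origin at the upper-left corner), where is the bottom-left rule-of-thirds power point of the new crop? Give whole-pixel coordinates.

3005/1407 < 2.39/1, so the 2.39:1 crop keeps the full width 3005 and trims height to 3005 × 1/2.39 = 1257.32 px.
Top offset = (1407 − 1257.32)/2 = 74.84 px; left offset = 0.
Bottom-left is one-third across and two-thirds down within the crop:
x = 0.00 + 1 × 3005.00/3 ≈ 1002; y = 74.84 + 2 × 1257.32/3 ≈ 913.

(1002, 913)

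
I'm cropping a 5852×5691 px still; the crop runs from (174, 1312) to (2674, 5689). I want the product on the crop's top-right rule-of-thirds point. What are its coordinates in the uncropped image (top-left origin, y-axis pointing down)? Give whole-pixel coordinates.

x = 1841 px, y = 2771 px

Crop width = 2674 − 174 = 2500 px; one third is 833.33 px.
Crop height = 5689 − 1312 = 4377 px; one third is 1459.00 px.
The top-right point is two-thirds across and one-third down within the crop:
x = 174 + 2 × 833.33 ≈ 1841; y = 1312 + 1 × 1459.00 ≈ 2771.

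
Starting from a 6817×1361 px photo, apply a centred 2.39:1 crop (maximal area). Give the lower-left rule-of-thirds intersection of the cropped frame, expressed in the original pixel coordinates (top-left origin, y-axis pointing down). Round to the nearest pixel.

6817/1361 > 2.39/1, so the 2.39:1 crop keeps the full height 1361 and trims width to 1361 × 2.39/1 = 3252.79 px.
Left offset = (6817 − 3252.79)/2 = 1782.11 px; top offset = 0.
Lower-left is one-third across and two-thirds down within the crop:
x = 1782.11 + 1 × 3252.79/3 ≈ 2866; y = 0.00 + 2 × 1361.00/3 ≈ 907.

(2866, 907)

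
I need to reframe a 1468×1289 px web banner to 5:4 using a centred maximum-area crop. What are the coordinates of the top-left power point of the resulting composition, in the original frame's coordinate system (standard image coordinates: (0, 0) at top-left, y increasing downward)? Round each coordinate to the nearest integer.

1468/1289 < 5/4, so the 5:4 crop keeps the full width 1468 and trims height to 1468 × 4/5 = 1174.40 px.
Top offset = (1289 − 1174.40)/2 = 57.30 px; left offset = 0.
Top-left is one-third across and one-third down within the crop:
x = 0.00 + 1 × 1468.00/3 ≈ 489; y = 57.30 + 1 × 1174.40/3 ≈ 449.

(489, 449)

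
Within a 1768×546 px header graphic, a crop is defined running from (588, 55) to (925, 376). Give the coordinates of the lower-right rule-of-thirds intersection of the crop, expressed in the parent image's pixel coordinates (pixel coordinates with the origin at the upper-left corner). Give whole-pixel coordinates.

(813, 269)

Crop width = 925 − 588 = 337 px; one third is 112.33 px.
Crop height = 376 − 55 = 321 px; one third is 107.00 px.
The lower-right point is two-thirds across and two-thirds down within the crop:
x = 588 + 2 × 112.33 ≈ 813; y = 55 + 2 × 107.00 ≈ 269.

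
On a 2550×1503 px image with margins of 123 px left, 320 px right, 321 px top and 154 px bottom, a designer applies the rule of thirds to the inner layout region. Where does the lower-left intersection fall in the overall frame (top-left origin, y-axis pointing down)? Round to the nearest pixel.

Content width = 2550 − 123 − 320 = 2107 px; content height = 1503 − 321 − 154 = 1028 px.
Lower-left is one-third across and two-thirds down within the inner layout region.
x = 123 + 1 × 2107/3 = 123 + 702.33 ≈ 825
y = 321 + 2 × 1028/3 = 321 + 685.33 ≈ 1006

x = 825 px, y = 1006 px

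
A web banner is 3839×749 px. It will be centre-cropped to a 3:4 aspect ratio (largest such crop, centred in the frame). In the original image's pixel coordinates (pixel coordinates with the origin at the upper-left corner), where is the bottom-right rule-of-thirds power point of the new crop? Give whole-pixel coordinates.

3839/749 > 3/4, so the 3:4 crop keeps the full height 749 and trims width to 749 × 3/4 = 561.75 px.
Left offset = (3839 − 561.75)/2 = 1638.62 px; top offset = 0.
Bottom-right is two-thirds across and two-thirds down within the crop:
x = 1638.62 + 2 × 561.75/3 ≈ 2013; y = 0.00 + 2 × 749.00/3 ≈ 499.

x = 2013 px, y = 499 px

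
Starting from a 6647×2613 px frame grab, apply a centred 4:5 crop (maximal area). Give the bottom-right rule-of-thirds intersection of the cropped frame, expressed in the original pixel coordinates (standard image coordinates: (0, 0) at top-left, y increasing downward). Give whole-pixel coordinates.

x = 3672 px, y = 1742 px

6647/2613 > 4/5, so the 4:5 crop keeps the full height 2613 and trims width to 2613 × 4/5 = 2090.40 px.
Left offset = (6647 − 2090.40)/2 = 2278.30 px; top offset = 0.
Bottom-right is two-thirds across and two-thirds down within the crop:
x = 2278.30 + 2 × 2090.40/3 ≈ 3672; y = 0.00 + 2 × 2613.00/3 ≈ 1742.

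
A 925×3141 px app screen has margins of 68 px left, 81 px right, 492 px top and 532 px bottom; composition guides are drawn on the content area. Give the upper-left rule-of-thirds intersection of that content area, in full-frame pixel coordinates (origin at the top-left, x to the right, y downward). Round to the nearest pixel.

x = 327 px, y = 1198 px

Content width = 925 − 68 − 81 = 776 px; content height = 3141 − 492 − 532 = 2117 px.
Upper-left is one-third across and one-third down within the content area.
x = 68 + 1 × 776/3 = 68 + 258.67 ≈ 327
y = 492 + 1 × 2117/3 = 492 + 705.67 ≈ 1198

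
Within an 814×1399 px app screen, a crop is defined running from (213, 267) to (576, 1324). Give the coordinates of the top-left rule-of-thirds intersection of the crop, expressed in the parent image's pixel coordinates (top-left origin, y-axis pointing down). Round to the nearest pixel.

Crop width = 576 − 213 = 363 px; one third is 121.00 px.
Crop height = 1324 − 267 = 1057 px; one third is 352.33 px.
The top-left point is one-third across and one-third down within the crop:
x = 213 + 1 × 121.00 ≈ 334; y = 267 + 1 × 352.33 ≈ 619.

x = 334 px, y = 619 px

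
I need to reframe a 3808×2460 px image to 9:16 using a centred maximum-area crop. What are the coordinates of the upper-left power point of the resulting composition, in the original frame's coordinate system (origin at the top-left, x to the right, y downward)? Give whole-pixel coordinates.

(1673, 820)

3808/2460 > 9/16, so the 9:16 crop keeps the full height 2460 and trims width to 2460 × 9/16 = 1383.75 px.
Left offset = (3808 − 1383.75)/2 = 1212.12 px; top offset = 0.
Upper-left is one-third across and one-third down within the crop:
x = 1212.12 + 1 × 1383.75/3 ≈ 1673; y = 0.00 + 1 × 2460.00/3 ≈ 820.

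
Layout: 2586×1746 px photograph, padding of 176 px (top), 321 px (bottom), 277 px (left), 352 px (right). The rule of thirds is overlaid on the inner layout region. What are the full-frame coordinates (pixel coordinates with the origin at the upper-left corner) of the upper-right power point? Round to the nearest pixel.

x = 1582 px, y = 592 px

Content width = 2586 − 277 − 352 = 1957 px; content height = 1746 − 176 − 321 = 1249 px.
Upper-right is two-thirds across and one-third down within the inner layout region.
x = 277 + 2 × 1957/3 = 277 + 1304.67 ≈ 1582
y = 176 + 1 × 1249/3 = 176 + 416.33 ≈ 592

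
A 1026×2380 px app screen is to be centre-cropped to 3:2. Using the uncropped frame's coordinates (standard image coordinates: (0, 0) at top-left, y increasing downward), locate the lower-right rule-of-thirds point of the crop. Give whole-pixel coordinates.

(684, 1304)

1026/2380 < 3/2, so the 3:2 crop keeps the full width 1026 and trims height to 1026 × 2/3 = 684.00 px.
Top offset = (2380 − 684.00)/2 = 848.00 px; left offset = 0.
Lower-right is two-thirds across and two-thirds down within the crop:
x = 0.00 + 2 × 1026.00/3 ≈ 684; y = 848.00 + 2 × 684.00/3 ≈ 1304.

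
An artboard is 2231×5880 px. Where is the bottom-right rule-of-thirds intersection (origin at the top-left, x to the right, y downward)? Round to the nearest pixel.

The bottom-right point sits two-thirds of the way across and two-thirds of the way down.
x = 2 × 2231/3 ≈ 1487; y = 2 × 5880/3 ≈ 3920.

x = 1487 px, y = 3920 px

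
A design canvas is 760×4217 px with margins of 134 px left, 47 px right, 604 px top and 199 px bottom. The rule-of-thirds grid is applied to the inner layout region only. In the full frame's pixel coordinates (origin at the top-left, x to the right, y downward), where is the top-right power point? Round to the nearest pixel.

x = 520 px, y = 1742 px

Content width = 760 − 134 − 47 = 579 px; content height = 4217 − 604 − 199 = 3414 px.
Top-right is two-thirds across and one-third down within the inner layout region.
x = 134 + 2 × 579/3 = 134 + 386.00 ≈ 520
y = 604 + 1 × 3414/3 = 604 + 1138.00 ≈ 1742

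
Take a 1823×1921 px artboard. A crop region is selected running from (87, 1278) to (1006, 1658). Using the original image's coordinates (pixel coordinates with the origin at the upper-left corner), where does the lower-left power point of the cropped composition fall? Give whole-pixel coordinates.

Crop width = 1006 − 87 = 919 px; one third is 306.33 px.
Crop height = 1658 − 1278 = 380 px; one third is 126.67 px.
The lower-left point is one-third across and two-thirds down within the crop:
x = 87 + 1 × 306.33 ≈ 393; y = 1278 + 2 × 126.67 ≈ 1531.

x = 393 px, y = 1531 px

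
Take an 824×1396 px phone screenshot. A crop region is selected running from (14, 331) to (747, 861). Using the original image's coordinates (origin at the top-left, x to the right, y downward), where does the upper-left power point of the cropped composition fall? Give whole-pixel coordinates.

x = 258 px, y = 508 px

Crop width = 747 − 14 = 733 px; one third is 244.33 px.
Crop height = 861 − 331 = 530 px; one third is 176.67 px.
The upper-left point is one-third across and one-third down within the crop:
x = 14 + 1 × 244.33 ≈ 258; y = 331 + 1 × 176.67 ≈ 508.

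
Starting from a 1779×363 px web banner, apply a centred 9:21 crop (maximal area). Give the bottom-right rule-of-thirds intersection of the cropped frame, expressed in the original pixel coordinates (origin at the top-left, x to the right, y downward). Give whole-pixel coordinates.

x = 915 px, y = 242 px

1779/363 > 9/21, so the 9:21 crop keeps the full height 363 and trims width to 363 × 9/21 = 155.57 px.
Left offset = (1779 − 155.57)/2 = 811.71 px; top offset = 0.
Bottom-right is two-thirds across and two-thirds down within the crop:
x = 811.71 + 2 × 155.57/3 ≈ 915; y = 0.00 + 2 × 363.00/3 ≈ 242.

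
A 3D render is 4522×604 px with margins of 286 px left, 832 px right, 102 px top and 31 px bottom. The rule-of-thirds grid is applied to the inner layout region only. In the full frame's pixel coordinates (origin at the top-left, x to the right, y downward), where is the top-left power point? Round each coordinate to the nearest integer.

Content width = 4522 − 286 − 832 = 3404 px; content height = 604 − 102 − 31 = 471 px.
Top-left is one-third across and one-third down within the inner layout region.
x = 286 + 1 × 3404/3 = 286 + 1134.67 ≈ 1421
y = 102 + 1 × 471/3 = 102 + 157.00 ≈ 259

(1421, 259)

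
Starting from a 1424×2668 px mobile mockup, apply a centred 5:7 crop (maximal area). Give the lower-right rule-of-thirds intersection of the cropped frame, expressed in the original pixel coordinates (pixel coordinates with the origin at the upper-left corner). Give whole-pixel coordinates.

(949, 1666)

1424/2668 < 5/7, so the 5:7 crop keeps the full width 1424 and trims height to 1424 × 7/5 = 1993.60 px.
Top offset = (2668 − 1993.60)/2 = 337.20 px; left offset = 0.
Lower-right is two-thirds across and two-thirds down within the crop:
x = 0.00 + 2 × 1424.00/3 ≈ 949; y = 337.20 + 2 × 1993.60/3 ≈ 1666.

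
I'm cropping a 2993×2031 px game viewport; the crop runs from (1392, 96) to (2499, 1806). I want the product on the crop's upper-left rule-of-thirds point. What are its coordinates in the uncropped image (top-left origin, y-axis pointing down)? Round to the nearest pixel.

Crop width = 2499 − 1392 = 1107 px; one third is 369.00 px.
Crop height = 1806 − 96 = 1710 px; one third is 570.00 px.
The upper-left point is one-third across and one-third down within the crop:
x = 1392 + 1 × 369.00 ≈ 1761; y = 96 + 1 × 570.00 ≈ 666.

(1761, 666)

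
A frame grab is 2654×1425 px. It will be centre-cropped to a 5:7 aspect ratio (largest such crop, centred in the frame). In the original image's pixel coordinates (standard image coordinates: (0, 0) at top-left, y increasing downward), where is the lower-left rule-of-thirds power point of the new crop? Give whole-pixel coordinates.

(1157, 950)

2654/1425 > 5/7, so the 5:7 crop keeps the full height 1425 and trims width to 1425 × 5/7 = 1017.86 px.
Left offset = (2654 − 1017.86)/2 = 818.07 px; top offset = 0.
Lower-left is one-third across and two-thirds down within the crop:
x = 818.07 + 1 × 1017.86/3 ≈ 1157; y = 0.00 + 2 × 1425.00/3 ≈ 950.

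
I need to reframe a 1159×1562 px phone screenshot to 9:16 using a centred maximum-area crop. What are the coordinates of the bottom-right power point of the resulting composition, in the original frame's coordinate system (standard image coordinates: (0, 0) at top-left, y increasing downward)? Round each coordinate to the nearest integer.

(726, 1041)

1159/1562 > 9/16, so the 9:16 crop keeps the full height 1562 and trims width to 1562 × 9/16 = 878.62 px.
Left offset = (1159 − 878.62)/2 = 140.19 px; top offset = 0.
Bottom-right is two-thirds across and two-thirds down within the crop:
x = 140.19 + 2 × 878.62/3 ≈ 726; y = 0.00 + 2 × 1562.00/3 ≈ 1041.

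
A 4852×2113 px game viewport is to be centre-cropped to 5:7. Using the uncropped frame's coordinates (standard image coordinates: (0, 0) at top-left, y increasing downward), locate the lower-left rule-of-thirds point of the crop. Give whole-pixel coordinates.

4852/2113 > 5/7, so the 5:7 crop keeps the full height 2113 and trims width to 2113 × 5/7 = 1509.29 px.
Left offset = (4852 − 1509.29)/2 = 1671.36 px; top offset = 0.
Lower-left is one-third across and two-thirds down within the crop:
x = 1671.36 + 1 × 1509.29/3 ≈ 2174; y = 0.00 + 2 × 2113.00/3 ≈ 1409.

(2174, 1409)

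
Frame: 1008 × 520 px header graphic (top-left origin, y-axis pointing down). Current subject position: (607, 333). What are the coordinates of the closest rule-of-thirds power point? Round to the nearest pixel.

Third lines: x ∈ {336, 672}, y ∈ {173, 347}.
607 is closer to x = 672; 333 is closer to y = 347.
So the nearest intersection is the lower-right power point.

x = 672 px, y = 347 px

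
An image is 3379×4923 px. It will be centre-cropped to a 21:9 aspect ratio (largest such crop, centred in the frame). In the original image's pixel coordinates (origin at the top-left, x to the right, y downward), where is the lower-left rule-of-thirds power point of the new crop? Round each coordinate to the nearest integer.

(1126, 2703)

3379/4923 < 21/9, so the 21:9 crop keeps the full width 3379 and trims height to 3379 × 9/21 = 1448.14 px.
Top offset = (4923 − 1448.14)/2 = 1737.43 px; left offset = 0.
Lower-left is one-third across and two-thirds down within the crop:
x = 0.00 + 1 × 3379.00/3 ≈ 1126; y = 1737.43 + 2 × 1448.14/3 ≈ 2703.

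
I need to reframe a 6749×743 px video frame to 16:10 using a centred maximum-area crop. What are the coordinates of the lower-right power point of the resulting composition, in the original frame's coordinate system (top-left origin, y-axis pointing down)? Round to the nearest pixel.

(3573, 495)

6749/743 > 16/10, so the 16:10 crop keeps the full height 743 and trims width to 743 × 16/10 = 1188.80 px.
Left offset = (6749 − 1188.80)/2 = 2780.10 px; top offset = 0.
Lower-right is two-thirds across and two-thirds down within the crop:
x = 2780.10 + 2 × 1188.80/3 ≈ 3573; y = 0.00 + 2 × 743.00/3 ≈ 495.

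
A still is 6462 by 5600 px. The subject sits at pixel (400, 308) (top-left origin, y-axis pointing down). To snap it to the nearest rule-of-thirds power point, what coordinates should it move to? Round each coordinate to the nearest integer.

x = 2154 px, y = 1867 px

Third lines: x ∈ {2154, 4308}, y ∈ {1867, 3733}.
400 is closer to x = 2154; 308 is closer to y = 1867.
So the nearest intersection is the upper-left power point.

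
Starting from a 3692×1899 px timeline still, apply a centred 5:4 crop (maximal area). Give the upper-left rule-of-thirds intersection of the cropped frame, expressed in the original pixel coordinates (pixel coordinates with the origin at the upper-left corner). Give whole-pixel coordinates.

(1450, 633)

3692/1899 > 5/4, so the 5:4 crop keeps the full height 1899 and trims width to 1899 × 5/4 = 2373.75 px.
Left offset = (3692 − 2373.75)/2 = 659.12 px; top offset = 0.
Upper-left is one-third across and one-third down within the crop:
x = 659.12 + 1 × 2373.75/3 ≈ 1450; y = 0.00 + 1 × 1899.00/3 ≈ 633.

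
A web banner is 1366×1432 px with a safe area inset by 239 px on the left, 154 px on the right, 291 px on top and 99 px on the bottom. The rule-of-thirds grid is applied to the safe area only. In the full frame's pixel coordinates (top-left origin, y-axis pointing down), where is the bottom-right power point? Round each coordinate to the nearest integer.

x = 888 px, y = 986 px

Content width = 1366 − 239 − 154 = 973 px; content height = 1432 − 291 − 99 = 1042 px.
Bottom-right is two-thirds across and two-thirds down within the safe area.
x = 239 + 2 × 973/3 = 239 + 648.67 ≈ 888
y = 291 + 2 × 1042/3 = 291 + 694.67 ≈ 986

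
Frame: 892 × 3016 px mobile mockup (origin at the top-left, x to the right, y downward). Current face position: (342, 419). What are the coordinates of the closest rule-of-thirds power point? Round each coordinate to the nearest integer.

x = 297 px, y = 1005 px

Third lines: x ∈ {297, 595}, y ∈ {1005, 2011}.
342 is closer to x = 297; 419 is closer to y = 1005.
So the nearest intersection is the upper-left power point.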